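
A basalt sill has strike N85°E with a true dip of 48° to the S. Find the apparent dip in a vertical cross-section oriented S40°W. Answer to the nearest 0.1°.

38.1°

Angle between strike (N85°E) and section (S40°W): β = 45°.
tan α = tan 48° × sin 45° = 1.1106 × 0.7071 = 0.7853
apparent dip = arctan 0.7853 = 38.14°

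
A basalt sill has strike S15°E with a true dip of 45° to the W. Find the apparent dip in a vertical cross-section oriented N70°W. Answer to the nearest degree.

The section lies 55° from the strike.
tan(apparent dip) = tan 45° · sin 55° = 0.8192
α = arctan(0.8192) = 39.32°

39°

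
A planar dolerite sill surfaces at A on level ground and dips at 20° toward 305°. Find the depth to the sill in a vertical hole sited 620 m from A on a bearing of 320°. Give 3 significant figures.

218 m

The hole lies 15° from the dip direction, so the down-dip offset is 620 × cos 15° = 598.87 m.
Depth = down-dip offset × tan(dip) = 598.87 × tan 20° = 598.87 × 0.3640
Depth = 217.97 m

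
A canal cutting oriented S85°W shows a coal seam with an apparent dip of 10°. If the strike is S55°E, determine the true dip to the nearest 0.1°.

15.3°

β = acute angle between strike S55°E and section S85°W = 40°.
tan δ = tan α / sin β = tan 10° / sin 40° = 0.1763 / 0.6428 = 0.2743
δ = arctan(0.2743) = 15.34°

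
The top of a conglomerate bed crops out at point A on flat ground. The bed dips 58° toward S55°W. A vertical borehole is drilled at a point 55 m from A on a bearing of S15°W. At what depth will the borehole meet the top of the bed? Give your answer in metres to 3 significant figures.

The hole lies 40° from the dip direction, so the down-dip offset is 55 × cos 40° = 42.13 m.
Depth = down-dip offset × tan(dip) = 42.13 × tan 58° = 42.13 × 1.6003
Depth = 67.43 m

67.4 m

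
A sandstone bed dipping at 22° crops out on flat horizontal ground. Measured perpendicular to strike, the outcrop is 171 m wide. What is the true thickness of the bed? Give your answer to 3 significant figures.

64.1 m

True thickness t = w · sin(dip) = 171 × sin 22°
t = 171 × 0.3746 = 64.058 m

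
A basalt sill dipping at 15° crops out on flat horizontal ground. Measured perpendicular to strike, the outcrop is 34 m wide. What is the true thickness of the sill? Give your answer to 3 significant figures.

True thickness t = w · sin(dip) = 34 × sin 15°
t = 34 × 0.2588 = 8.800 m

8.80 m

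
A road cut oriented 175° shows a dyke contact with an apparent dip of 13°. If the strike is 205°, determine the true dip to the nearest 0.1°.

24.8°

The section is 30° from the strike.
tan(true dip) = tan 13° / sin 30° = 0.4617
δ = arctan(0.4617) = 24.78°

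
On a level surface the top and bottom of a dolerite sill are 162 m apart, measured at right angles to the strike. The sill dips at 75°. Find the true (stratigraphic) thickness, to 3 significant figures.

156 m

True thickness t = w · sin(dip) = 162 × sin 75°
t = 162 × 0.9659 = 156.480 m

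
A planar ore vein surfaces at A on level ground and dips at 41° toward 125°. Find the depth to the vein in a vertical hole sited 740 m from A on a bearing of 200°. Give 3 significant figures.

The hole lies 75° from the dip direction, so the down-dip offset is 740 × cos 75° = 191.53 m.
Depth = down-dip offset × tan(dip) = 191.53 × tan 41° = 191.53 × 0.8693
Depth = 166.49 m

166 m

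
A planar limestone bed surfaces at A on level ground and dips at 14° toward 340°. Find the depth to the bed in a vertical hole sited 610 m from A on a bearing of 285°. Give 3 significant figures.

The hole lies 55° from the dip direction, so the down-dip offset is 610 × cos 55° = 349.88 m.
Depth = down-dip offset × tan(dip) = 349.88 × tan 14° = 349.88 × 0.2493
Depth = 87.24 m

87.2 m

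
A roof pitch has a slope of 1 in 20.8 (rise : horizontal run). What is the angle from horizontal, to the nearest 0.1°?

2.8°

tan θ = 1/20.8 = 0.0481
θ = arctan(0.0481) = 2.75°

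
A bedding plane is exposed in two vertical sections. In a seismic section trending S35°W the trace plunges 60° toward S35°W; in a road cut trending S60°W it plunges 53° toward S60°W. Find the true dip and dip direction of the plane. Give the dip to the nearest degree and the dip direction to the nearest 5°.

true dip 61°, dip direction 195°

Represent each trace as a vector plunging at its apparent dip toward its trend (east-north-up frame): v₁ = (-0.287, -0.410, -0.866), v₂ = (-0.521, -0.301, -0.799).
n = v₁ × v₂ = (-0.067, -0.222, 0.127) (taken with n_z > 0).
True dip = arccos(n_z / |n|) = arccos(0.4806) = 61.3°.
The horizontal component of n points toward azimuth atan2(n_x, n_y) = 197°, the dip direction.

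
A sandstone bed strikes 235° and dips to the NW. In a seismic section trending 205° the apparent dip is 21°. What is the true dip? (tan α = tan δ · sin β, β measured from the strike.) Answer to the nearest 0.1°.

The section is 30° from the strike.
tan(true dip) = tan 21° / sin 30° = 0.7677
δ = arctan(0.7677) = 37.51°

37.5°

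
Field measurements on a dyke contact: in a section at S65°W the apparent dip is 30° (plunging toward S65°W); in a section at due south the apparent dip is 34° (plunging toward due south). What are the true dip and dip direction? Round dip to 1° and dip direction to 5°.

true dip 37°, dip direction 205°

Represent each trace as a vector plunging at its apparent dip toward its trend (east-north-up frame): v₁ = (-0.785, -0.366, -0.500), v₂ = (0.000, -0.829, -0.559).
The plane normal is n = v₁ × v₂ ∝ (-0.210, -0.439, 0.651).
True dip = arccos(n_z / |n|) = arccos(0.8009) = 36.8°.
The horizontal component of n points toward azimuth atan2(n_x, n_y) = 206°, the dip direction.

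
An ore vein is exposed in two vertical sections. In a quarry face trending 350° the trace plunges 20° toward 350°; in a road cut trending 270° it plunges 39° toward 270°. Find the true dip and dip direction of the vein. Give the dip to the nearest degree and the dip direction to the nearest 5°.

true dip 40°, dip direction 285°

Represent each trace as a vector plunging at its apparent dip toward its trend (east-north-up frame): v₁ = (-0.163, 0.925, -0.342), v₂ = (-0.777, -0.000, -0.629).
The plane normal is n = v₁ × v₂ ∝ (-0.582, 0.163, 0.719).
True dip = arccos(n_z / |n|) = arccos(0.7653) = 40.1°.
The horizontal component of n points toward azimuth atan2(n_x, n_y) = 286°, the dip direction.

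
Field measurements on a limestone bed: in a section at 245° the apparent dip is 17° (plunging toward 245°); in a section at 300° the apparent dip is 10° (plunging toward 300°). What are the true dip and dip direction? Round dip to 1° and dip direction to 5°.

true dip 17°, dip direction 245°

Each apparent-dip line lies in the plane. As unit vectors (x east, y north, z up), v₁ plunges 17°→245° and v₂ plunges 10°→300°.
The plane normal is n = v₁ × v₂ ∝ (-0.214, -0.099, 0.771).
Dip δ = arctan(|n_h|/n_z) = arctan(0.236/0.771) = 17.0°.
Dip direction = azimuth of (n_x, n_y) = atan2(-0.214, -0.099) = 245°.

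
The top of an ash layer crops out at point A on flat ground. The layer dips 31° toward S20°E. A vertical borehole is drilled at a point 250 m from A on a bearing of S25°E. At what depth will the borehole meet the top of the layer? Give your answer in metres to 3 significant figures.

The hole lies 5° from the dip direction, so the down-dip offset is 250 × cos 5° = 249.05 m.
Depth = down-dip offset × tan(dip) = 249.05 × tan 31° = 249.05 × 0.6009
Depth = 149.64 m

150 m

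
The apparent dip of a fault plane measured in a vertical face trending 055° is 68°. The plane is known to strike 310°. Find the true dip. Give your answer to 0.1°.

β = acute angle between strike 310° and section 055° = 75°.
tan(true dip) = tan 68° / sin 75° = 2.5624
true dip = arctan 2.5624 = 68.68°

68.7°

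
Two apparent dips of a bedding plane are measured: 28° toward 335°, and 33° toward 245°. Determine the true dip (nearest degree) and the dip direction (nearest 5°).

true dip 40°, dip direction 285°

The two traces are lines in the plane: v₁ = (sin 335°·cos 28°, cos 335°·cos 28°, −sin 28°), v₂ = (sin 245°·cos 33°, cos 245°·cos 33°, −sin 33°).
The plane normal is n = v₁ × v₂ ∝ (-0.602, 0.154, 0.741).
True dip = arccos(n_z / |n|) = arccos(0.7660) = 40.0°.
Dip direction = atan2(-0.602, 0.154) = 284° (azimuth of n's horizontal projection).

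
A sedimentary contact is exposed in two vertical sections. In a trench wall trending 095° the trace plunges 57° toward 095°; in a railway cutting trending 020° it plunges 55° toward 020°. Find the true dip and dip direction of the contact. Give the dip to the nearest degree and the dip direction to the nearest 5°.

true dip 62°, dip direction 060°

Represent each trace as a vector plunging at its apparent dip toward its trend (east-north-up frame): v₁ = (0.543, -0.047, -0.839), v₂ = (0.196, 0.539, -0.819).
Cross product v₁ × v₂ gives the pole to the plane: n ∝ (0.491, 0.280, 0.302).
True dip = arccos(n_z / |n|) = arccos(0.4710) = 61.9°.
Dip direction = atan2(0.491, 0.280) = 60° (azimuth of n's horizontal projection).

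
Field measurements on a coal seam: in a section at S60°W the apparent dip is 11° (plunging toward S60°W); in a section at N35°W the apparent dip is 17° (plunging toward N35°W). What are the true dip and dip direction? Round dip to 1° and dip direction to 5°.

true dip 19°, dip direction 295°

The two traces are lines in the plane: v₁ = (sin 240°·cos 11°, cos 240°·cos 11°, −sin 11°), v₂ = (sin 325°·cos 17°, cos 325°·cos 17°, −sin 17°).
The plane normal is n = v₁ × v₂ ∝ (-0.293, 0.144, 0.935).
Dip δ = arctan(|n_h|/n_z) = arctan(0.326/0.935) = 19.2°.
Dip direction = atan2(-0.293, 0.144) = 296° (azimuth of n's horizontal projection).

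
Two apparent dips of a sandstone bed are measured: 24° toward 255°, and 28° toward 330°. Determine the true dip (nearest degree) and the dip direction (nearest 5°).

true dip 32°, dip direction 300°

The two traces are lines in the plane: v₁ = (sin 255°·cos 24°, cos 255°·cos 24°, −sin 24°), v₂ = (sin 330°·cos 28°, cos 330°·cos 28°, −sin 28°).
Cross product v₁ × v₂ gives the pole to the plane: n ∝ (-0.422, 0.235, 0.779).
tan δ = √(n_x²+n_y²)/n_z = 0.483/0.779, so δ = 31.8°.
Dip direction = atan2(-0.422, 0.235) = 299° (azimuth of n's horizontal projection).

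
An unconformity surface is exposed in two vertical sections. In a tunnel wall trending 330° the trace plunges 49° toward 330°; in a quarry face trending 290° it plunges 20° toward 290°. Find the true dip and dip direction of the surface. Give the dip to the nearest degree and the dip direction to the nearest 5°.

The two traces are lines in the plane: v₁ = (sin 330°·cos 49°, cos 330°·cos 49°, −sin 49°), v₂ = (sin 290°·cos 20°, cos 290°·cos 20°, −sin 20°).
n = v₁ × v₂ = (0.048, 0.554, 0.396) (taken with n_z > 0).
Dip δ = arctan(|n_h|/n_z) = arctan(0.556/0.396) = 54.5°.
Dip direction = azimuth of (n_x, n_y) = atan2(0.048, 0.554) = 5°.

true dip 55°, dip direction 005°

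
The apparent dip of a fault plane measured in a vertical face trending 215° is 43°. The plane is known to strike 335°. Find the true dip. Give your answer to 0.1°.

47.1°

The section is 60° from the strike.
tan δ = tan α / sin β = tan 43° / sin 60° = 0.9325 / 0.8660 = 1.0768
δ = arctan(1.0768) = 47.12°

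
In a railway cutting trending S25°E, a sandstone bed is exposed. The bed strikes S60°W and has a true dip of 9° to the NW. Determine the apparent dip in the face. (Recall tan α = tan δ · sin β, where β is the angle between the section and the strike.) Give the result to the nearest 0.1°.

The strike is S60°W and the section trends S25°E; the acute angle between them is β = 85°.
tan α = tan 9° × sin 85° = 0.1584 × 0.9962 = 0.1578
α = arctan(0.1578) = 8.97°

9.0°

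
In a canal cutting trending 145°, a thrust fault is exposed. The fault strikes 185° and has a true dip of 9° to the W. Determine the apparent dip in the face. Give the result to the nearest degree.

The strike is 185° and the section trends 145°; the acute angle between them is β = 40°.
tan(apparent dip) = tan 9° · sin 40° = 0.1018
α = arctan(0.1018) = 5.81°

6°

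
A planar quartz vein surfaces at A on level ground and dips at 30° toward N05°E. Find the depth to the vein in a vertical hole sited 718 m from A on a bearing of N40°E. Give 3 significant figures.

340 m

The hole lies 35° from the dip direction, so the down-dip offset is 718 × cos 35° = 588.15 m.
Depth = down-dip offset × tan(dip) = 588.15 × tan 30° = 588.15 × 0.5774
Depth = 339.57 m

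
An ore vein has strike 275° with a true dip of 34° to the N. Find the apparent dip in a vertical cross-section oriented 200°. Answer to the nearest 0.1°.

33.1°

The section lies 75° from the strike.
tan α = tan 34° × sin 75° = 0.6745 × 0.9659 = 0.6515
apparent dip = arctan 0.6515 = 33.09°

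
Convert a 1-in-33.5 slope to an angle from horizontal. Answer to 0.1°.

1.7°

tan θ = 1/33.5 = 0.0299
θ = arctan(0.0299) = 1.71°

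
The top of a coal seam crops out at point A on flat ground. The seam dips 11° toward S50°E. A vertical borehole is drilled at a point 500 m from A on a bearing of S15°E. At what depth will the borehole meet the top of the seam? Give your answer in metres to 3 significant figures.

The hole lies 35° from the dip direction, so the down-dip offset is 500 × cos 35° = 409.58 m.
Depth = down-dip offset × tan(dip) = 409.58 × tan 11° = 409.58 × 0.1944
Depth = 79.61 m

79.6 m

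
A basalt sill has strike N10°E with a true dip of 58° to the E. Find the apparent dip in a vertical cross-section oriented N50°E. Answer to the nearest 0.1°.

45.8°

Angle between strike (N10°E) and section (N50°E): β = 40°.
tan α = tan 58° × sin 40° = 1.6003 × 0.6428 = 1.0287
apparent dip = arctan 1.0287 = 45.81°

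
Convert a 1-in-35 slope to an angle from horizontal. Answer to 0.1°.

tan θ = 1/35 = 0.0286
θ = arctan(0.0286) = 1.64°

1.6°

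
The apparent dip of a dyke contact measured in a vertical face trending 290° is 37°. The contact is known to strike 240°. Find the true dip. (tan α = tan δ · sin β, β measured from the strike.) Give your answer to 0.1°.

β = acute angle between strike 240° and section 290° = 50°.
tan(true dip) = tan 37° / sin 50° = 0.9837
δ = arctan(0.9837) = 44.53°

44.5°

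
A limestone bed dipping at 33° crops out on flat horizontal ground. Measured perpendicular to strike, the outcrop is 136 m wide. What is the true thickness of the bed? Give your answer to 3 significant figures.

74.1 m

True thickness t = w · sin(dip) = 136 × sin 33°
t = 136 × 0.5446 = 74.071 m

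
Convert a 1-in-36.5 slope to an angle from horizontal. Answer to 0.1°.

tan θ = 1/36.5 = 0.0274
θ = arctan(0.0274) = 1.57°

1.6°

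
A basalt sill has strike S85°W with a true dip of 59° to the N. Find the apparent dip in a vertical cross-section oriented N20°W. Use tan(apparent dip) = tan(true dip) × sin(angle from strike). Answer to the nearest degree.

The section lies 75° from the strike.
tan(apparent dip) = tan 59° · sin 75° = 1.6076
α = arctan(1.6076) = 58.12°

58°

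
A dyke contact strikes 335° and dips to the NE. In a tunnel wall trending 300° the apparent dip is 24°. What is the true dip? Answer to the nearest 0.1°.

37.8°

The section is 35° from the strike.
tan δ = tan α / sin β = tan 24° / sin 35° = 0.4452 / 0.5736 = 0.7762
δ = arctan(0.7762) = 37.82°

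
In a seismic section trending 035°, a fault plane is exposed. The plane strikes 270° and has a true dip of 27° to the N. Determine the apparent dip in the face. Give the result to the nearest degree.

23°

The section lies 55° from the strike.
tan(apparent dip) = tan 27° · sin 55° = 0.4174
apparent dip = arctan 0.4174 = 22.65°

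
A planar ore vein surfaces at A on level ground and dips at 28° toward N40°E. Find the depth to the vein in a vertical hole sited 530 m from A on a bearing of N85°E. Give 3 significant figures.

The hole lies 45° from the dip direction, so the down-dip offset is 530 × cos 45° = 374.77 m.
Depth = down-dip offset × tan(dip) = 374.77 × tan 28° = 374.77 × 0.5317
Depth = 199.27 m

199 m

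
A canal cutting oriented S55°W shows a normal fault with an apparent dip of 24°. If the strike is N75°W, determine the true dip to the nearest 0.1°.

30.2°

β = acute angle between strike N75°W and section S55°W = 50°.
tan(true dip) = tan 24° / sin 50° = 0.5812
δ = arctan(0.5812) = 30.17°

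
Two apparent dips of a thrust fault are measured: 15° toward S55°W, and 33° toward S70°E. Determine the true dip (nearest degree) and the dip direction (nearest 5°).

true dip 45°, dip direction 160°

The two traces are lines in the plane: v₁ = (sin 235°·cos 15°, cos 235°·cos 15°, −sin 15°), v₂ = (sin 110°·cos 33°, cos 110°·cos 33°, −sin 33°).
n = v₁ × v₂ = (0.228, -0.635, 0.664) (taken with n_z > 0).
Dip δ = arctan(|n_h|/n_z) = arctan(0.674/0.664) = 45.5°.
Dip direction = azimuth of (n_x, n_y) = atan2(0.228, -0.635) = 160°.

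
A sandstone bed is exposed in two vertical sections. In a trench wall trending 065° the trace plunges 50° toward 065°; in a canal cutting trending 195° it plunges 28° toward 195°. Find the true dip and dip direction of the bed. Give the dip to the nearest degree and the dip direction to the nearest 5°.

true dip 64°, dip direction 120°

Each apparent-dip line lies in the plane. As unit vectors (x east, y north, z up), v₁ plunges 50°→065° and v₂ plunges 28°→195°.
n = v₁ × v₂ = (0.781, -0.449, 0.435) (taken with n_z > 0).
Dip δ = arctan(|n_h|/n_z) = arctan(0.901/0.435) = 64.2°.
Dip direction = atan2(0.781, -0.449) = 120° (azimuth of n's horizontal projection).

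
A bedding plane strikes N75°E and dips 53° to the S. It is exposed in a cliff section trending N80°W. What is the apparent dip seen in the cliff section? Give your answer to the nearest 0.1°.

Angle between strike (N75°E) and section (N80°W): β = 25°.
tan α = tan 53° × sin 25° = 1.3270 × 0.4226 = 0.5608
apparent dip = arctan 0.5608 = 29.29°

29.3°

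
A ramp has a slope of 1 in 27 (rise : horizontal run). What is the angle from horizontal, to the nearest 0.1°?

2.1°

tan θ = 1/27 = 0.0370
θ = arctan(0.0370) = 2.12°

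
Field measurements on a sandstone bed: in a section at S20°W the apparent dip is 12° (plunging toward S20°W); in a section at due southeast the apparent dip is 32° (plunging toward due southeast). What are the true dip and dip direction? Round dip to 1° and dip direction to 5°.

true dip 32°, dip direction 130°

Represent each trace as a vector plunging at its apparent dip toward its trend (east-north-up frame): v₁ = (-0.335, -0.919, -0.208), v₂ = (0.600, -0.600, -0.530).
n = v₁ × v₂ = (0.362, -0.302, 0.752) (taken with n_z > 0).
True dip = arccos(n_z / |n|) = arccos(0.8471) = 32.1°.
Dip direction = azimuth of (n_x, n_y) = atan2(0.362, -0.302) = 130°.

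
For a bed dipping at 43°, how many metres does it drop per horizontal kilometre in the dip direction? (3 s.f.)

933 m

drop per km = 1000 × tan 43° = 1000 × 0.9325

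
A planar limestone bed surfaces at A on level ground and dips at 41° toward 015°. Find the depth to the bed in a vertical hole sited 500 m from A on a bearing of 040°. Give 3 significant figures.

394 m

The hole lies 25° from the dip direction, so the down-dip offset is 500 × cos 25° = 453.15 m.
Depth = down-dip offset × tan(dip) = 453.15 × tan 41° = 453.15 × 0.8693
Depth = 393.92 m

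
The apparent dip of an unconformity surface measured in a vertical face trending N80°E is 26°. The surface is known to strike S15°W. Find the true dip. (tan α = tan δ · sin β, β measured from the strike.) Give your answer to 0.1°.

β = acute angle between strike S15°W and section N80°E = 65°.
tan(true dip) = tan 26° / sin 65° = 0.5382
true dip = arctan 0.5382 = 28.29°

28.3°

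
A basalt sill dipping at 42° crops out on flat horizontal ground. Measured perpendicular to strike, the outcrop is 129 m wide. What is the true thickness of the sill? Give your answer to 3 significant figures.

86.3 m

True thickness t = w · sin(dip) = 129 × sin 42°
t = 129 × 0.6691 = 86.318 m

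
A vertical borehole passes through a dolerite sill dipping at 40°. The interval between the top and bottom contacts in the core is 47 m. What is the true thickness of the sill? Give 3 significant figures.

True thickness t = h · cos(dip) = 47 × cos 40°
t = 47 × 0.7660 = 36.004 m

36.0 m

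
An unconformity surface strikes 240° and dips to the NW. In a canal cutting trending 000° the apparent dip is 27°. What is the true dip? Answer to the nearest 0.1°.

The section is 60° from the strike.
tan δ = tan α / sin β = tan 27° / sin 60° = 0.5095 / 0.8660 = 0.5883
δ = arctan(0.5883) = 30.47°

30.5°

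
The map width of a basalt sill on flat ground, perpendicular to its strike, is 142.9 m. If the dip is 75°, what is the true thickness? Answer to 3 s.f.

True thickness t = w · sin(dip) = 142.9 × sin 75°
t = 142.9 × 0.9659 = 138.031 m

138 m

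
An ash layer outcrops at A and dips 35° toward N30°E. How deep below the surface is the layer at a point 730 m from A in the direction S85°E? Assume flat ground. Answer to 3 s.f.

The hole lies 65° from the dip direction, so the down-dip offset is 730 × cos 65° = 308.51 m.
Depth = down-dip offset × tan(dip) = 308.51 × tan 35° = 308.51 × 0.7002
Depth = 216.02 m

216 m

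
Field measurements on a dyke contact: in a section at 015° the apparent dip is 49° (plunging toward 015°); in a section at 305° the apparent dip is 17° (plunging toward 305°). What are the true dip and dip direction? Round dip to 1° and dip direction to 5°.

true dip 49°, dip direction 020°

Represent each trace as a vector plunging at its apparent dip toward its trend (east-north-up frame): v₁ = (0.170, 0.634, -0.755), v₂ = (-0.783, 0.549, -0.292).
n = v₁ × v₂ = (0.229, 0.641, 0.590) (taken with n_z > 0).
Dip δ = arctan(|n_h|/n_z) = arctan(0.680/0.590) = 49.1°.
The horizontal component of n points toward azimuth atan2(n_x, n_y) = 20°, the dip direction.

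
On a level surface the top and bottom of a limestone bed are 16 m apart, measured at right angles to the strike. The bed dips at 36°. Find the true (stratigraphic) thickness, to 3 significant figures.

9.40 m

True thickness t = w · sin(dip) = 16 × sin 36°
t = 16 × 0.5878 = 9.405 m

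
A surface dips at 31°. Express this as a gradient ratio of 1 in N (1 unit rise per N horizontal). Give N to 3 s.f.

1 : N means tan θ = 1/N, so N = 1/tan 31° = 1/0.6009

1 in 1.66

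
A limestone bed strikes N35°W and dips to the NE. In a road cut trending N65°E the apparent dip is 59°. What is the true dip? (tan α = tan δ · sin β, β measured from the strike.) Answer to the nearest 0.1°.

The section is 80° from the strike.
tan δ = tan α / sin β = tan 59° / sin 80° = 1.6643 / 0.9848 = 1.6900
δ = arctan(1.6900) = 59.39°

59.4°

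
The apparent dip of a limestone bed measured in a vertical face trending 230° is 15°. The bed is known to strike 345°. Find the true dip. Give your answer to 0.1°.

16.5°

β = acute angle between strike 345° and section 230° = 65°.
tan(true dip) = tan 15° / sin 65° = 0.2956
δ = arctan(0.2956) = 16.47°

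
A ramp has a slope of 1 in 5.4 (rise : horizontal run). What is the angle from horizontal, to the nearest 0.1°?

10.5°

tan θ = 1/5.4 = 0.1852
θ = arctan(0.1852) = 10.49°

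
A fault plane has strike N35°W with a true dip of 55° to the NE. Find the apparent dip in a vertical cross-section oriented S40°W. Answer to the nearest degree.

54°

Angle between strike (N35°W) and section (S40°W): β = 75°.
tan(apparent dip) = tan 55° · sin 75° = 1.3795
α = arctan(1.3795) = 54.06°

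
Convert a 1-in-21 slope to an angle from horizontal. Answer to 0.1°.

2.7°

tan θ = 1/21 = 0.0476
θ = arctan(0.0476) = 2.73°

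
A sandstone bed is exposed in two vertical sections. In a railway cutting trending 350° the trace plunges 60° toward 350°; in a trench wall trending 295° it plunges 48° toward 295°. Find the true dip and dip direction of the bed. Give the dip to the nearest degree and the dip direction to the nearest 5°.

true dip 60°, dip direction 345°

Each apparent-dip line lies in the plane. As unit vectors (x east, y north, z up), v₁ plunges 60°→350° and v₂ plunges 48°→295°.
The plane normal is n = v₁ × v₂ ∝ (-0.121, 0.461, 0.274).
tan δ = √(n_x²+n_y²)/n_z = 0.476/0.274, so δ = 60.1°.
Dip direction = azimuth of (n_x, n_y) = atan2(-0.121, 0.461) = 345°.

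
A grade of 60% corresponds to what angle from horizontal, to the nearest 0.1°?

31.0°

tan θ = 60/100 = 0.6000
θ = arctan(0.6000) = 30.96°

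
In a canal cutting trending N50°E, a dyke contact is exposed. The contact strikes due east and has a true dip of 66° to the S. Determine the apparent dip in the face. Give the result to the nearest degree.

55°

Angle between strike (due east) and section (N50°E): β = 40°.
tan α = tan 66° × sin 40° = 2.2460 × 0.6428 = 1.4437
apparent dip = arctan 1.4437 = 55.29°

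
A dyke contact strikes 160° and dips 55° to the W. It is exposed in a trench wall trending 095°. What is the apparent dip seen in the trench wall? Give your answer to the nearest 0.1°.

52.3°

Angle between strike (160°) and section (095°): β = 65°.
tan(apparent dip) = tan 55° · sin 65° = 1.2943
apparent dip = arctan 1.2943 = 52.31°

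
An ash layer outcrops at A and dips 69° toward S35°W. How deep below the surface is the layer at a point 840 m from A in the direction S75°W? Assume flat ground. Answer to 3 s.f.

The hole lies 40° from the dip direction, so the down-dip offset is 840 × cos 40° = 643.48 m.
Depth = down-dip offset × tan(dip) = 643.48 × tan 69° = 643.48 × 2.6051
Depth = 1676.32 m

1680 m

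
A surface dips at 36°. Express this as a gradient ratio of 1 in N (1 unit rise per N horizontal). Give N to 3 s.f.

1 in 1.38

1 : N means tan θ = 1/N, so N = 1/tan 36° = 1/0.7265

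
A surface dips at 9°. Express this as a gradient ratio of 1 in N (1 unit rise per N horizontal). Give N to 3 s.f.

1 in 6.31

1 : N means tan θ = 1/N, so N = 1/tan 9° = 1/0.1584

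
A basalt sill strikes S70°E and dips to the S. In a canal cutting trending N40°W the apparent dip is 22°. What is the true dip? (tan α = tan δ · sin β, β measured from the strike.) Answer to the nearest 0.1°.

38.9°

The section is 30° from the strike.
tan δ = tan α / sin β = tan 22° / sin 30° = 0.4040 / 0.5000 = 0.8081
δ = arctan(0.8081) = 38.94°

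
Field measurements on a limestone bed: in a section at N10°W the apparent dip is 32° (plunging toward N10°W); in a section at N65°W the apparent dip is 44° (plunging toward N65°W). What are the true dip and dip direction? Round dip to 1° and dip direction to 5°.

true dip 44°, dip direction 300°

The two traces are lines in the plane: v₁ = (sin 350°·cos 32°, cos 350°·cos 32°, −sin 32°), v₂ = (sin 295°·cos 44°, cos 295°·cos 44°, −sin 44°).
n = v₁ × v₂ = (-0.419, 0.243, 0.500) (taken with n_z > 0).
Dip δ = arctan(|n_h|/n_z) = arctan(0.485/0.500) = 44.1°.
The horizontal component of n points toward azimuth atan2(n_x, n_y) = 300°, the dip direction.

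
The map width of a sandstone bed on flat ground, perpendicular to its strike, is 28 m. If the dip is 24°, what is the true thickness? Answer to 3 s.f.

11.4 m

True thickness t = w · sin(dip) = 28 × sin 24°
t = 28 × 0.4067 = 11.389 m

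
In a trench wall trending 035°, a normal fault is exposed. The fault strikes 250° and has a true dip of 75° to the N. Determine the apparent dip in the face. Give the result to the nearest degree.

The strike is 250° and the section trends 035°; the acute angle between them is β = 35°.
tan(apparent dip) = tan 75° · sin 35° = 2.1406
apparent dip = arctan 2.1406 = 64.96°

65°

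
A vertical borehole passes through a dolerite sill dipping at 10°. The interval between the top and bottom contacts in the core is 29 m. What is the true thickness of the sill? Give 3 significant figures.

True thickness t = h · cos(dip) = 29 × cos 10°
t = 29 × 0.9848 = 28.559 m

28.6 m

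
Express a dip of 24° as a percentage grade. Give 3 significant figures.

grade % = 100 × tan 24° = 100 × 0.4452

44.5%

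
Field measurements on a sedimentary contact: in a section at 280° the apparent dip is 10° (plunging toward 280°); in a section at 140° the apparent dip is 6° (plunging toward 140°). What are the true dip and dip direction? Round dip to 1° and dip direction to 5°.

true dip 22°, dip direction 215°

Represent each trace as a vector plunging at its apparent dip toward its trend (east-north-up frame): v₁ = (-0.970, 0.171, -0.174), v₂ = (0.639, -0.762, -0.105).
n = v₁ × v₂ = (-0.150, -0.212, 0.630) (taken with n_z > 0).
True dip = arccos(n_z / |n|) = arccos(0.9242) = 22.4°.
Dip direction = atan2(-0.150, -0.212) = 215° (azimuth of n's horizontal projection).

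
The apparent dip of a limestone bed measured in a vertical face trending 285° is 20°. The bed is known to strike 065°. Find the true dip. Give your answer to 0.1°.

The section is 40° from the strike.
tan δ = tan α / sin β = tan 20° / sin 40° = 0.3640 / 0.6428 = 0.5662
δ = arctan(0.5662) = 29.52°

29.5°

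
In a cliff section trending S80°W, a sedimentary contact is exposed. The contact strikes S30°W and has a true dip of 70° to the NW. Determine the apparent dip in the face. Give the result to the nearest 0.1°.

64.6°

The strike is S30°W and the section trends S80°W; the acute angle between them is β = 50°.
tan(apparent dip) = tan 70° · sin 50° = 2.1047
apparent dip = arctan 2.1047 = 64.59°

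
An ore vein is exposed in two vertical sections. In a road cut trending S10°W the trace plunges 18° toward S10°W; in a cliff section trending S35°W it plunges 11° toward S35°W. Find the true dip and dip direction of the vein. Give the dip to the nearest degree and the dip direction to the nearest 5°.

Each apparent-dip line lies in the plane. As unit vectors (x east, y north, z up), v₁ plunges 18°→S10°W and v₂ plunges 11°→S35°W.
n = v₁ × v₂ = (0.070, -0.142, 0.395) (taken with n_z > 0).
Dip δ = arctan(|n_h|/n_z) = arctan(0.159/0.395) = 21.9°.
Dip direction = atan2(0.070, -0.142) = 154° (azimuth of n's horizontal projection).

true dip 22°, dip direction 155°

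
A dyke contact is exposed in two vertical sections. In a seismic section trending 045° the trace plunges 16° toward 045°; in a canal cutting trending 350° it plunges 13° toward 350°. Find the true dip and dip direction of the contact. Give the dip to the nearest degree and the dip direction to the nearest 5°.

true dip 17°, dip direction 030°

The two traces are lines in the plane: v₁ = (sin 45°·cos 16°, cos 45°·cos 16°, −sin 16°), v₂ = (sin 350°·cos 13°, cos 350°·cos 13°, −sin 13°).
Cross product v₁ × v₂ gives the pole to the plane: n ∝ (0.112, 0.200, 0.767).
True dip = arccos(n_z / |n|) = arccos(0.9584) = 16.6°.
Dip direction = atan2(0.112, 0.200) = 29° (azimuth of n's horizontal projection).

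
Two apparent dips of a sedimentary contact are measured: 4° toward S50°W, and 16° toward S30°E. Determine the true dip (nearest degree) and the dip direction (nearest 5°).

true dip 16°, dip direction 155°

Represent each trace as a vector plunging at its apparent dip toward its trend (east-north-up frame): v₁ = (-0.764, -0.641, -0.070), v₂ = (0.481, -0.832, -0.276).
Cross product v₁ × v₂ gives the pole to the plane: n ∝ (0.119, -0.244, 0.944).
True dip = arccos(n_z / |n|) = arccos(0.9611) = 16.0°.
Dip direction = azimuth of (n_x, n_y) = atan2(0.119, -0.244) = 154°.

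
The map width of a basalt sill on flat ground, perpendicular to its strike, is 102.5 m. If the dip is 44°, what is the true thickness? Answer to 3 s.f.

71.2 m

True thickness t = w · sin(dip) = 102.5 × sin 44°
t = 102.5 × 0.6947 = 71.202 m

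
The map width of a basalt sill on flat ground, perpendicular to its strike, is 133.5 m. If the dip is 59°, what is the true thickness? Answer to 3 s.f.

True thickness t = w · sin(dip) = 133.5 × sin 59°
t = 133.5 × 0.8572 = 114.432 m

114 m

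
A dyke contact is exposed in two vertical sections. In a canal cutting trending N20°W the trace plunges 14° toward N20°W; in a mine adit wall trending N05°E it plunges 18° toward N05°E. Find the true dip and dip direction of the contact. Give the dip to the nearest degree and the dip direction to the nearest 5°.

Represent each trace as a vector plunging at its apparent dip toward its trend (east-north-up frame): v₁ = (-0.332, 0.912, -0.242), v₂ = (0.083, 0.947, -0.309).
n = v₁ × v₂ = (0.053, 0.123, 0.390) (taken with n_z > 0).
Dip δ = arctan(|n_h|/n_z) = arctan(0.133/0.390) = 18.9°.
Dip direction = atan2(0.053, 0.123) = 23° (azimuth of n's horizontal projection).

true dip 19°, dip direction 025°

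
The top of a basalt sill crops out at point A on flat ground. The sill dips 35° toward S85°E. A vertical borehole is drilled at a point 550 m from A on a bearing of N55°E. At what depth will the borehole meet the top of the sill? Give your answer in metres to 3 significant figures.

295 m

The hole lies 40° from the dip direction, so the down-dip offset is 550 × cos 40° = 421.32 m.
Depth = down-dip offset × tan(dip) = 421.32 × tan 35° = 421.32 × 0.7002
Depth = 295.01 m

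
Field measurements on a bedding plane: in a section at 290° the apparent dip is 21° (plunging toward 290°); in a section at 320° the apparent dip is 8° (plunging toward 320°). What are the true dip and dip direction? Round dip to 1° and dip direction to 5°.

true dip 28°, dip direction 245°

Represent each trace as a vector plunging at its apparent dip toward its trend (east-north-up frame): v₁ = (-0.877, 0.319, -0.358), v₂ = (-0.637, 0.759, -0.139).
Cross product v₁ × v₂ gives the pole to the plane: n ∝ (-0.227, -0.106, 0.462).
True dip = arccos(n_z / |n|) = arccos(0.8789) = 28.5°.
Dip direction = azimuth of (n_x, n_y) = atan2(-0.227, -0.106) = 245°.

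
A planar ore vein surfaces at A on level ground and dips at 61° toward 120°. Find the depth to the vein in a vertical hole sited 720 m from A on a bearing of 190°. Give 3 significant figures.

444 m

The hole lies 70° from the dip direction, so the down-dip offset is 720 × cos 70° = 246.25 m.
Depth = down-dip offset × tan(dip) = 246.25 × tan 61° = 246.25 × 1.8040
Depth = 444.25 m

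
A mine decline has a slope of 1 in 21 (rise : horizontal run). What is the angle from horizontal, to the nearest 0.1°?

2.7°

tan θ = 1/21 = 0.0476
θ = arctan(0.0476) = 2.73°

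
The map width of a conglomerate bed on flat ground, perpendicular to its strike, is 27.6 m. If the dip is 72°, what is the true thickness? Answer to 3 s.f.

26.2 m

True thickness t = w · sin(dip) = 27.6 × sin 72°
t = 27.6 × 0.9511 = 26.249 m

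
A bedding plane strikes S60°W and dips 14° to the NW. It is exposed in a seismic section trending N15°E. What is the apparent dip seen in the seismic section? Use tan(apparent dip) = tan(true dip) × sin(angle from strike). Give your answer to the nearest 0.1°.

10.0°

The strike is S60°W and the section trends N15°E; the acute angle between them is β = 45°.
tan(apparent dip) = tan 14° · sin 45° = 0.1763
α = arctan(0.1763) = 10.00°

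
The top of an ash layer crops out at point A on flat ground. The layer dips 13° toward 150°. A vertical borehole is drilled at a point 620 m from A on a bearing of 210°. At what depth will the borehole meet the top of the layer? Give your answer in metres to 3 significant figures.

The hole lies 60° from the dip direction, so the down-dip offset is 620 × cos 60° = 310.00 m.
Depth = down-dip offset × tan(dip) = 310.00 × tan 13° = 310.00 × 0.2309
Depth = 71.57 m

71.6 m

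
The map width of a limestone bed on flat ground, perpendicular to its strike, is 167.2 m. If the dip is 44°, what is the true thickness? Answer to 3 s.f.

True thickness t = w · sin(dip) = 167.2 × sin 44°
t = 167.2 × 0.6947 = 116.147 m

116 m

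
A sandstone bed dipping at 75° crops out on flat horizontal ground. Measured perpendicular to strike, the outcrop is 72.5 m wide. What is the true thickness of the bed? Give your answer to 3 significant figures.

70.0 m

True thickness t = w · sin(dip) = 72.5 × sin 75°
t = 72.5 × 0.9659 = 70.030 m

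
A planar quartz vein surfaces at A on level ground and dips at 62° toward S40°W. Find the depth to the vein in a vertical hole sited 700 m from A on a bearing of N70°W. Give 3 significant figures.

450 m

The hole lies 70° from the dip direction, so the down-dip offset is 700 × cos 70° = 239.41 m.
Depth = down-dip offset × tan(dip) = 239.41 × tan 62° = 239.41 × 1.8807
Depth = 450.27 m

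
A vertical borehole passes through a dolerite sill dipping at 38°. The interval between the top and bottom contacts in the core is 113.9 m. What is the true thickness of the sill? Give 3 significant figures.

True thickness t = h · cos(dip) = 113.9 × cos 38°
t = 113.9 × 0.7880 = 89.754 m

89.8 m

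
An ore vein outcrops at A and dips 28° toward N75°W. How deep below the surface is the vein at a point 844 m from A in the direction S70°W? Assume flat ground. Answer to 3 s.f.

368 m

The hole lies 35° from the dip direction, so the down-dip offset is 844 × cos 35° = 691.36 m.
Depth = down-dip offset × tan(dip) = 691.36 × tan 28° = 691.36 × 0.5317
Depth = 367.60 m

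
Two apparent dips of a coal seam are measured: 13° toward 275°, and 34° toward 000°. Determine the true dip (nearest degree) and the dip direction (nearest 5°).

true dip 35°, dip direction 345°

Each apparent-dip line lies in the plane. As unit vectors (x east, y north, z up), v₁ plunges 13°→275° and v₂ plunges 34°→000°.
The plane normal is n = v₁ × v₂ ∝ (-0.139, 0.543, 0.805).
True dip = arccos(n_z / |n|) = arccos(0.8207) = 34.8°.
Dip direction = azimuth of (n_x, n_y) = atan2(-0.139, 0.543) = 346°.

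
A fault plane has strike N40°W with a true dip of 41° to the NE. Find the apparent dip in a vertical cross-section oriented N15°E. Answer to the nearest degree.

The section lies 55° from the strike.
tan(apparent dip) = tan 41° · sin 55° = 0.7121
apparent dip = arctan 0.7121 = 35.45°

35°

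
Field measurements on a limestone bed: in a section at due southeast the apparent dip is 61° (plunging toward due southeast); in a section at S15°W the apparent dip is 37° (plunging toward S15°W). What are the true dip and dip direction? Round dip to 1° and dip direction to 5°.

true dip 61°, dip direction 130°

Represent each trace as a vector plunging at its apparent dip toward its trend (east-north-up frame): v₁ = (0.343, -0.343, -0.875), v₂ = (-0.207, -0.771, -0.602).
Cross product v₁ × v₂ gives the pole to the plane: n ∝ (0.468, -0.387, 0.335).
Dip δ = arctan(|n_h|/n_z) = arctan(0.608/0.335) = 61.1°.
Dip direction = azimuth of (n_x, n_y) = atan2(0.468, -0.387) = 130°.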